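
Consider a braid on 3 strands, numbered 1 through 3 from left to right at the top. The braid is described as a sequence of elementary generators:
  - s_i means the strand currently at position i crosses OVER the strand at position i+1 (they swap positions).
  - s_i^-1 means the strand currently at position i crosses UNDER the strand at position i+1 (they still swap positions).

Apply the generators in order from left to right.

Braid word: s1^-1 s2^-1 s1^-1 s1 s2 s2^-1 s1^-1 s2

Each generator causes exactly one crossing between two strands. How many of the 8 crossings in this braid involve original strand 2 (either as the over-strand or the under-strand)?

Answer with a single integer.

Gen 1: crossing 1x2. Involves strand 2? yes. Count so far: 1
Gen 2: crossing 1x3. Involves strand 2? no. Count so far: 1
Gen 3: crossing 2x3. Involves strand 2? yes. Count so far: 2
Gen 4: crossing 3x2. Involves strand 2? yes. Count so far: 3
Gen 5: crossing 3x1. Involves strand 2? no. Count so far: 3
Gen 6: crossing 1x3. Involves strand 2? no. Count so far: 3
Gen 7: crossing 2x3. Involves strand 2? yes. Count so far: 4
Gen 8: crossing 2x1. Involves strand 2? yes. Count so far: 5

Answer: 5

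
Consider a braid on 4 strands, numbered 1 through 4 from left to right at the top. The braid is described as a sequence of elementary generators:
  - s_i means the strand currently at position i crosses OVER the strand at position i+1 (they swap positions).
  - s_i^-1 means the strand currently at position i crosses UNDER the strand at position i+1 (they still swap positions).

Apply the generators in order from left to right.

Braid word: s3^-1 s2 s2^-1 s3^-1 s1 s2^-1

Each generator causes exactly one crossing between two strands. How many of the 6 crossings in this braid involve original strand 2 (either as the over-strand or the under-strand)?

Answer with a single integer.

Gen 1: crossing 3x4. Involves strand 2? no. Count so far: 0
Gen 2: crossing 2x4. Involves strand 2? yes. Count so far: 1
Gen 3: crossing 4x2. Involves strand 2? yes. Count so far: 2
Gen 4: crossing 4x3. Involves strand 2? no. Count so far: 2
Gen 5: crossing 1x2. Involves strand 2? yes. Count so far: 3
Gen 6: crossing 1x3. Involves strand 2? no. Count so far: 3

Answer: 3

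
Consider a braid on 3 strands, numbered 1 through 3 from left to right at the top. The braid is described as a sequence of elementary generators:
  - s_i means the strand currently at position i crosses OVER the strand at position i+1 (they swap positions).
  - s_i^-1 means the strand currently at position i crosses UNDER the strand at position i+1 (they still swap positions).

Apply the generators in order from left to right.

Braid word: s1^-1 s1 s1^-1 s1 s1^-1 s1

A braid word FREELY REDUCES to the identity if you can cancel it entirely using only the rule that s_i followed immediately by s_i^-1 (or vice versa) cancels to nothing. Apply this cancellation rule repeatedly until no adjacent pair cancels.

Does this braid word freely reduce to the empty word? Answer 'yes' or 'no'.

Answer: yes

Derivation:
Gen 1 (s1^-1): push. Stack: [s1^-1]
Gen 2 (s1): cancels prior s1^-1. Stack: []
Gen 3 (s1^-1): push. Stack: [s1^-1]
Gen 4 (s1): cancels prior s1^-1. Stack: []
Gen 5 (s1^-1): push. Stack: [s1^-1]
Gen 6 (s1): cancels prior s1^-1. Stack: []
Reduced word: (empty)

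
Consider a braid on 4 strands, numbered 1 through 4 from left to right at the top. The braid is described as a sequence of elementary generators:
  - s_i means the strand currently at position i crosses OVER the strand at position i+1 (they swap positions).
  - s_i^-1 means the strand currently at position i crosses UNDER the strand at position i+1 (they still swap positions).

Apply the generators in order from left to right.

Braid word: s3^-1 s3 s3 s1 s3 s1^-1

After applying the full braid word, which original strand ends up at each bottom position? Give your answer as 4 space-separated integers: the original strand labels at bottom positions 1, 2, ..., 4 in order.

Gen 1 (s3^-1): strand 3 crosses under strand 4. Perm now: [1 2 4 3]
Gen 2 (s3): strand 4 crosses over strand 3. Perm now: [1 2 3 4]
Gen 3 (s3): strand 3 crosses over strand 4. Perm now: [1 2 4 3]
Gen 4 (s1): strand 1 crosses over strand 2. Perm now: [2 1 4 3]
Gen 5 (s3): strand 4 crosses over strand 3. Perm now: [2 1 3 4]
Gen 6 (s1^-1): strand 2 crosses under strand 1. Perm now: [1 2 3 4]

Answer: 1 2 3 4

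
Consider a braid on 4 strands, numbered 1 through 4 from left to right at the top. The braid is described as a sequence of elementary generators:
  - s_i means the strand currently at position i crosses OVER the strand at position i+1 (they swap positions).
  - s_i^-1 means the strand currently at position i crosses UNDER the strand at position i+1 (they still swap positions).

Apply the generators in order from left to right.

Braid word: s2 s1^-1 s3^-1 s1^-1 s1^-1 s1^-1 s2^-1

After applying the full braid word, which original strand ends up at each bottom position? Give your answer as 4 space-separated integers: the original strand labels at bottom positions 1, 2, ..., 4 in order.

Answer: 1 4 3 2

Derivation:
Gen 1 (s2): strand 2 crosses over strand 3. Perm now: [1 3 2 4]
Gen 2 (s1^-1): strand 1 crosses under strand 3. Perm now: [3 1 2 4]
Gen 3 (s3^-1): strand 2 crosses under strand 4. Perm now: [3 1 4 2]
Gen 4 (s1^-1): strand 3 crosses under strand 1. Perm now: [1 3 4 2]
Gen 5 (s1^-1): strand 1 crosses under strand 3. Perm now: [3 1 4 2]
Gen 6 (s1^-1): strand 3 crosses under strand 1. Perm now: [1 3 4 2]
Gen 7 (s2^-1): strand 3 crosses under strand 4. Perm now: [1 4 3 2]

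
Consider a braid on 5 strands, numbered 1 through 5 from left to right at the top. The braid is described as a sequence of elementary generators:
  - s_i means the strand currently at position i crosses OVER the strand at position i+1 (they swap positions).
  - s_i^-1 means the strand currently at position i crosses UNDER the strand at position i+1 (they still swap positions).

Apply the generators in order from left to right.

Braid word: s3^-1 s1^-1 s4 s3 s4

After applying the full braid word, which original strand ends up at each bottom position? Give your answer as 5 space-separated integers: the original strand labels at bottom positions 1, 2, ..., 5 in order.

Answer: 2 1 5 3 4

Derivation:
Gen 1 (s3^-1): strand 3 crosses under strand 4. Perm now: [1 2 4 3 5]
Gen 2 (s1^-1): strand 1 crosses under strand 2. Perm now: [2 1 4 3 5]
Gen 3 (s4): strand 3 crosses over strand 5. Perm now: [2 1 4 5 3]
Gen 4 (s3): strand 4 crosses over strand 5. Perm now: [2 1 5 4 3]
Gen 5 (s4): strand 4 crosses over strand 3. Perm now: [2 1 5 3 4]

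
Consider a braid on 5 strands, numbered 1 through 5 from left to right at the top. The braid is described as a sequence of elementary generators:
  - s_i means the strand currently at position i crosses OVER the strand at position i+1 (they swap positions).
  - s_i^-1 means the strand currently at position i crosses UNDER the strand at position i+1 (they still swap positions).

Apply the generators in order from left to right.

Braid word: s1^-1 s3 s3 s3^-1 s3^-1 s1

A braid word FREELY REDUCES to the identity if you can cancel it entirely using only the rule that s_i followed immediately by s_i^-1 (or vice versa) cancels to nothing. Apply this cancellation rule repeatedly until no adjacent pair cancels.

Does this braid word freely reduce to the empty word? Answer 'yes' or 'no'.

Gen 1 (s1^-1): push. Stack: [s1^-1]
Gen 2 (s3): push. Stack: [s1^-1 s3]
Gen 3 (s3): push. Stack: [s1^-1 s3 s3]
Gen 4 (s3^-1): cancels prior s3. Stack: [s1^-1 s3]
Gen 5 (s3^-1): cancels prior s3. Stack: [s1^-1]
Gen 6 (s1): cancels prior s1^-1. Stack: []
Reduced word: (empty)

Answer: yes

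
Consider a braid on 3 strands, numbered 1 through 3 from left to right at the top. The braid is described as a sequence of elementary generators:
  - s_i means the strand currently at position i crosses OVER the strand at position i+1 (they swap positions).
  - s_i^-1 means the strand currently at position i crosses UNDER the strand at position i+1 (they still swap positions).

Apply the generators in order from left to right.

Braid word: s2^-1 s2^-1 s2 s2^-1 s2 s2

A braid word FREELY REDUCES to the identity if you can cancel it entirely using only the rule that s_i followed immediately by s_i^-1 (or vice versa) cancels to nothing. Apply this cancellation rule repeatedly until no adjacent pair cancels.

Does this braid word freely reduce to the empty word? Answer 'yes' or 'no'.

Answer: yes

Derivation:
Gen 1 (s2^-1): push. Stack: [s2^-1]
Gen 2 (s2^-1): push. Stack: [s2^-1 s2^-1]
Gen 3 (s2): cancels prior s2^-1. Stack: [s2^-1]
Gen 4 (s2^-1): push. Stack: [s2^-1 s2^-1]
Gen 5 (s2): cancels prior s2^-1. Stack: [s2^-1]
Gen 6 (s2): cancels prior s2^-1. Stack: []
Reduced word: (empty)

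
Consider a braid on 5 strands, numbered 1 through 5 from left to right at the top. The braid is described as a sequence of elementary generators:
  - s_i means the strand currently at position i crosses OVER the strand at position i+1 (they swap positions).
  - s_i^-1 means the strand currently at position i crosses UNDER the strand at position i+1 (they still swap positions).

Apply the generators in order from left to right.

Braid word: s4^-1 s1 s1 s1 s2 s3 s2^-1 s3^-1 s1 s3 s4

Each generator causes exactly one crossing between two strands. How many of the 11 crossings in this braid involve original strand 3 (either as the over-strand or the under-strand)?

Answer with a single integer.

Answer: 4

Derivation:
Gen 1: crossing 4x5. Involves strand 3? no. Count so far: 0
Gen 2: crossing 1x2. Involves strand 3? no. Count so far: 0
Gen 3: crossing 2x1. Involves strand 3? no. Count so far: 0
Gen 4: crossing 1x2. Involves strand 3? no. Count so far: 0
Gen 5: crossing 1x3. Involves strand 3? yes. Count so far: 1
Gen 6: crossing 1x5. Involves strand 3? no. Count so far: 1
Gen 7: crossing 3x5. Involves strand 3? yes. Count so far: 2
Gen 8: crossing 3x1. Involves strand 3? yes. Count so far: 3
Gen 9: crossing 2x5. Involves strand 3? no. Count so far: 3
Gen 10: crossing 1x3. Involves strand 3? yes. Count so far: 4
Gen 11: crossing 1x4. Involves strand 3? no. Count so far: 4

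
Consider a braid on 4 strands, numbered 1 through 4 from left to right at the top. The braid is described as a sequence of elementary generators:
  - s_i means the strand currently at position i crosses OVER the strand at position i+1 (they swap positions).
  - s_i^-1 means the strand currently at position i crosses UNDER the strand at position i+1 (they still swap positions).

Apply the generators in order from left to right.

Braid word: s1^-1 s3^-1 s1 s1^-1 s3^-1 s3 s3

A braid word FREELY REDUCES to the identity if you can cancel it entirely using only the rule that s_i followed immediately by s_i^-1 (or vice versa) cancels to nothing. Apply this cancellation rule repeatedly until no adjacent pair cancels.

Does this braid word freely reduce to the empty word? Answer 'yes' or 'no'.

Answer: no

Derivation:
Gen 1 (s1^-1): push. Stack: [s1^-1]
Gen 2 (s3^-1): push. Stack: [s1^-1 s3^-1]
Gen 3 (s1): push. Stack: [s1^-1 s3^-1 s1]
Gen 4 (s1^-1): cancels prior s1. Stack: [s1^-1 s3^-1]
Gen 5 (s3^-1): push. Stack: [s1^-1 s3^-1 s3^-1]
Gen 6 (s3): cancels prior s3^-1. Stack: [s1^-1 s3^-1]
Gen 7 (s3): cancels prior s3^-1. Stack: [s1^-1]
Reduced word: s1^-1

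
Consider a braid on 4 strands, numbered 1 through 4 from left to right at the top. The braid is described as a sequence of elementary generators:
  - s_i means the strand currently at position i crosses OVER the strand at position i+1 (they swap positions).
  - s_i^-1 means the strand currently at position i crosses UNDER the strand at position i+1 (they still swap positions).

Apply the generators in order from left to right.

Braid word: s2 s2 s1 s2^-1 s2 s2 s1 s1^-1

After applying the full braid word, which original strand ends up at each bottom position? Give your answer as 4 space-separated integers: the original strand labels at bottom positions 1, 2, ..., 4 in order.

Answer: 2 3 1 4

Derivation:
Gen 1 (s2): strand 2 crosses over strand 3. Perm now: [1 3 2 4]
Gen 2 (s2): strand 3 crosses over strand 2. Perm now: [1 2 3 4]
Gen 3 (s1): strand 1 crosses over strand 2. Perm now: [2 1 3 4]
Gen 4 (s2^-1): strand 1 crosses under strand 3. Perm now: [2 3 1 4]
Gen 5 (s2): strand 3 crosses over strand 1. Perm now: [2 1 3 4]
Gen 6 (s2): strand 1 crosses over strand 3. Perm now: [2 3 1 4]
Gen 7 (s1): strand 2 crosses over strand 3. Perm now: [3 2 1 4]
Gen 8 (s1^-1): strand 3 crosses under strand 2. Perm now: [2 3 1 4]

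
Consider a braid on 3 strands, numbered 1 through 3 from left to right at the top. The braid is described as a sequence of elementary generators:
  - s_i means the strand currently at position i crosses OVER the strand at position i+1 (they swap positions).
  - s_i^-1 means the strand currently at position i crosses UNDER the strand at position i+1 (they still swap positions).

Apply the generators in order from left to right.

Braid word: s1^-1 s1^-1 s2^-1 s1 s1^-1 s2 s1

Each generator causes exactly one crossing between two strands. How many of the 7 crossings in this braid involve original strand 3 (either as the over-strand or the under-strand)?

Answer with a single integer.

Answer: 4

Derivation:
Gen 1: crossing 1x2. Involves strand 3? no. Count so far: 0
Gen 2: crossing 2x1. Involves strand 3? no. Count so far: 0
Gen 3: crossing 2x3. Involves strand 3? yes. Count so far: 1
Gen 4: crossing 1x3. Involves strand 3? yes. Count so far: 2
Gen 5: crossing 3x1. Involves strand 3? yes. Count so far: 3
Gen 6: crossing 3x2. Involves strand 3? yes. Count so far: 4
Gen 7: crossing 1x2. Involves strand 3? no. Count so far: 4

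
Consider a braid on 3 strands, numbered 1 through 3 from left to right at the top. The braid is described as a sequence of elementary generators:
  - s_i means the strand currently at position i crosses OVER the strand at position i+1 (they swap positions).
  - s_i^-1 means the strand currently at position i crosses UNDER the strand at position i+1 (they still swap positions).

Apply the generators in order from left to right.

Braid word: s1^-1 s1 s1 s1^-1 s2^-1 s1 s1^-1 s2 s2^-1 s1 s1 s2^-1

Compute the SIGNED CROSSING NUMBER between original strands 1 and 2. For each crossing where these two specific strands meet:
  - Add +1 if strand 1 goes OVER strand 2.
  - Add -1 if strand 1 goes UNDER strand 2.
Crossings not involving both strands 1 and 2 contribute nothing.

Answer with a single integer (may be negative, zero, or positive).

Gen 1: 1 under 2. Both 1&2? yes. Contrib: -1. Sum: -1
Gen 2: 2 over 1. Both 1&2? yes. Contrib: -1. Sum: -2
Gen 3: 1 over 2. Both 1&2? yes. Contrib: +1. Sum: -1
Gen 4: 2 under 1. Both 1&2? yes. Contrib: +1. Sum: 0
Gen 5: crossing 2x3. Both 1&2? no. Sum: 0
Gen 6: crossing 1x3. Both 1&2? no. Sum: 0
Gen 7: crossing 3x1. Both 1&2? no. Sum: 0
Gen 8: crossing 3x2. Both 1&2? no. Sum: 0
Gen 9: crossing 2x3. Both 1&2? no. Sum: 0
Gen 10: crossing 1x3. Both 1&2? no. Sum: 0
Gen 11: crossing 3x1. Both 1&2? no. Sum: 0
Gen 12: crossing 3x2. Both 1&2? no. Sum: 0

Answer: 0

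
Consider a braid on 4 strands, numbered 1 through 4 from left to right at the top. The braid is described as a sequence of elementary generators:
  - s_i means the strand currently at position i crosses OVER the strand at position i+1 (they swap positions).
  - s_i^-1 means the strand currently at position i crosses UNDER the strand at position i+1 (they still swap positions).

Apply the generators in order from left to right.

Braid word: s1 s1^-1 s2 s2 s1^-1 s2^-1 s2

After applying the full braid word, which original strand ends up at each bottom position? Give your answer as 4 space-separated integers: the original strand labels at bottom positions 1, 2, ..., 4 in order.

Answer: 2 1 3 4

Derivation:
Gen 1 (s1): strand 1 crosses over strand 2. Perm now: [2 1 3 4]
Gen 2 (s1^-1): strand 2 crosses under strand 1. Perm now: [1 2 3 4]
Gen 3 (s2): strand 2 crosses over strand 3. Perm now: [1 3 2 4]
Gen 4 (s2): strand 3 crosses over strand 2. Perm now: [1 2 3 4]
Gen 5 (s1^-1): strand 1 crosses under strand 2. Perm now: [2 1 3 4]
Gen 6 (s2^-1): strand 1 crosses under strand 3. Perm now: [2 3 1 4]
Gen 7 (s2): strand 3 crosses over strand 1. Perm now: [2 1 3 4]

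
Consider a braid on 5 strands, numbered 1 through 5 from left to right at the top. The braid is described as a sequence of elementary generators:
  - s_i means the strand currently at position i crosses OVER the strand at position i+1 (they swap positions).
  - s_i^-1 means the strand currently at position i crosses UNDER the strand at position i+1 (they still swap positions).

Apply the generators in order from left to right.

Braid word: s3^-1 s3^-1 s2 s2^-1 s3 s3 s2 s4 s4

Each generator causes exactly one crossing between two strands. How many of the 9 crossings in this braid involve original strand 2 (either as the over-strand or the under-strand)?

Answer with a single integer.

Answer: 3

Derivation:
Gen 1: crossing 3x4. Involves strand 2? no. Count so far: 0
Gen 2: crossing 4x3. Involves strand 2? no. Count so far: 0
Gen 3: crossing 2x3. Involves strand 2? yes. Count so far: 1
Gen 4: crossing 3x2. Involves strand 2? yes. Count so far: 2
Gen 5: crossing 3x4. Involves strand 2? no. Count so far: 2
Gen 6: crossing 4x3. Involves strand 2? no. Count so far: 2
Gen 7: crossing 2x3. Involves strand 2? yes. Count so far: 3
Gen 8: crossing 4x5. Involves strand 2? no. Count so far: 3
Gen 9: crossing 5x4. Involves strand 2? no. Count so far: 3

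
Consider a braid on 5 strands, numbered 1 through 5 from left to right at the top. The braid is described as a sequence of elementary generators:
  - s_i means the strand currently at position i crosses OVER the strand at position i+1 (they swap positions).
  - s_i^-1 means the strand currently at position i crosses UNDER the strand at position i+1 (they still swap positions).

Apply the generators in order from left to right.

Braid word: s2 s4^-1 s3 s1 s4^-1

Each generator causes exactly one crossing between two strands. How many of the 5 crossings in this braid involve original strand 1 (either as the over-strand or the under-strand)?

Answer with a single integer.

Answer: 1

Derivation:
Gen 1: crossing 2x3. Involves strand 1? no. Count so far: 0
Gen 2: crossing 4x5. Involves strand 1? no. Count so far: 0
Gen 3: crossing 2x5. Involves strand 1? no. Count so far: 0
Gen 4: crossing 1x3. Involves strand 1? yes. Count so far: 1
Gen 5: crossing 2x4. Involves strand 1? no. Count so far: 1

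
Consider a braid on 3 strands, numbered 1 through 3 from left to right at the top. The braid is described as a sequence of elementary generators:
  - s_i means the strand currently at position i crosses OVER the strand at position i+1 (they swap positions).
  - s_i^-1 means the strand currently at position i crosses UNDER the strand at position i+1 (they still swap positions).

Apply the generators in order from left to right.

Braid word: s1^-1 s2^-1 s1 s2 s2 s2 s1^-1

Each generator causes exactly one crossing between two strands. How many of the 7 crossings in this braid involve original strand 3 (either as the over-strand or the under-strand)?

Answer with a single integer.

Gen 1: crossing 1x2. Involves strand 3? no. Count so far: 0
Gen 2: crossing 1x3. Involves strand 3? yes. Count so far: 1
Gen 3: crossing 2x3. Involves strand 3? yes. Count so far: 2
Gen 4: crossing 2x1. Involves strand 3? no. Count so far: 2
Gen 5: crossing 1x2. Involves strand 3? no. Count so far: 2
Gen 6: crossing 2x1. Involves strand 3? no. Count so far: 2
Gen 7: crossing 3x1. Involves strand 3? yes. Count so far: 3

Answer: 3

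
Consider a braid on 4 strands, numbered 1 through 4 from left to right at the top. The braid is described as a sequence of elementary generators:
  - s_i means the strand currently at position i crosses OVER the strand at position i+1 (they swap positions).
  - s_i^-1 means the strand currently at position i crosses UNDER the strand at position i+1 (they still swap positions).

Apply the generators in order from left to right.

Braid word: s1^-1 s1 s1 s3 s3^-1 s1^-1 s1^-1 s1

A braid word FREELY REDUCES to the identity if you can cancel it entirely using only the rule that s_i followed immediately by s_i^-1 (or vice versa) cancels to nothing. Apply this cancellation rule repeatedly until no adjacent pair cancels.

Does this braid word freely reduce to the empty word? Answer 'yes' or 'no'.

Answer: yes

Derivation:
Gen 1 (s1^-1): push. Stack: [s1^-1]
Gen 2 (s1): cancels prior s1^-1. Stack: []
Gen 3 (s1): push. Stack: [s1]
Gen 4 (s3): push. Stack: [s1 s3]
Gen 5 (s3^-1): cancels prior s3. Stack: [s1]
Gen 6 (s1^-1): cancels prior s1. Stack: []
Gen 7 (s1^-1): push. Stack: [s1^-1]
Gen 8 (s1): cancels prior s1^-1. Stack: []
Reduced word: (empty)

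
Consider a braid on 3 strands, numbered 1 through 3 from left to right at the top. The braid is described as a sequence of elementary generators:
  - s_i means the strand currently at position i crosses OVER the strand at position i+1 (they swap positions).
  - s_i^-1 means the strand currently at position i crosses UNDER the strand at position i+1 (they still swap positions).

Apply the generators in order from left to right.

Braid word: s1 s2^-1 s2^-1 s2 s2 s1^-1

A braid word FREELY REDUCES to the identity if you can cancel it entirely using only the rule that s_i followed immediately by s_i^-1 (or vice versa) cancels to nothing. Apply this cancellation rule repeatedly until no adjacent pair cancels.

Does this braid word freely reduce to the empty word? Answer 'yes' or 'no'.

Gen 1 (s1): push. Stack: [s1]
Gen 2 (s2^-1): push. Stack: [s1 s2^-1]
Gen 3 (s2^-1): push. Stack: [s1 s2^-1 s2^-1]
Gen 4 (s2): cancels prior s2^-1. Stack: [s1 s2^-1]
Gen 5 (s2): cancels prior s2^-1. Stack: [s1]
Gen 6 (s1^-1): cancels prior s1. Stack: []
Reduced word: (empty)

Answer: yes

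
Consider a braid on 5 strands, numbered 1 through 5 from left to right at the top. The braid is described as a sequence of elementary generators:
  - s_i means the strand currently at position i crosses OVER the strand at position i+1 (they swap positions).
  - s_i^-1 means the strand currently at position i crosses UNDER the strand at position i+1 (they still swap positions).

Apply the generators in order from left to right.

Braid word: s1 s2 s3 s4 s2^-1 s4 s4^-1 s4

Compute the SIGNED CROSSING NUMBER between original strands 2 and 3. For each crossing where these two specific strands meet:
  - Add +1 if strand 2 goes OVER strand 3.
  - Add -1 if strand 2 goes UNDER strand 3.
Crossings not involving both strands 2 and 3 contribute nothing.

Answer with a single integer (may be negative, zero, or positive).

Answer: 0

Derivation:
Gen 1: crossing 1x2. Both 2&3? no. Sum: 0
Gen 2: crossing 1x3. Both 2&3? no. Sum: 0
Gen 3: crossing 1x4. Both 2&3? no. Sum: 0
Gen 4: crossing 1x5. Both 2&3? no. Sum: 0
Gen 5: crossing 3x4. Both 2&3? no. Sum: 0
Gen 6: crossing 5x1. Both 2&3? no. Sum: 0
Gen 7: crossing 1x5. Both 2&3? no. Sum: 0
Gen 8: crossing 5x1. Both 2&3? no. Sum: 0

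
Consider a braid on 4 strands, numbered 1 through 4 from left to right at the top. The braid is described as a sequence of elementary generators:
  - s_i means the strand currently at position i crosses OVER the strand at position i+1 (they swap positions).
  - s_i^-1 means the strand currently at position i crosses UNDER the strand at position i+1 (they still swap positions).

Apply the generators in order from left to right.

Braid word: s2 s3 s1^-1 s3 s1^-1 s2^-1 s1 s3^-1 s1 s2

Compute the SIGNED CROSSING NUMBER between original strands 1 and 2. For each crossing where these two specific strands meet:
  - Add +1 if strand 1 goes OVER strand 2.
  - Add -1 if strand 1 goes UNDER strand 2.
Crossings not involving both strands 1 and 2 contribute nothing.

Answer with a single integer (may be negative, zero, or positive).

Gen 1: crossing 2x3. Both 1&2? no. Sum: 0
Gen 2: crossing 2x4. Both 1&2? no. Sum: 0
Gen 3: crossing 1x3. Both 1&2? no. Sum: 0
Gen 4: crossing 4x2. Both 1&2? no. Sum: 0
Gen 5: crossing 3x1. Both 1&2? no. Sum: 0
Gen 6: crossing 3x2. Both 1&2? no. Sum: 0
Gen 7: 1 over 2. Both 1&2? yes. Contrib: +1. Sum: 1
Gen 8: crossing 3x4. Both 1&2? no. Sum: 1
Gen 9: 2 over 1. Both 1&2? yes. Contrib: -1. Sum: 0
Gen 10: crossing 2x4. Both 1&2? no. Sum: 0

Answer: 0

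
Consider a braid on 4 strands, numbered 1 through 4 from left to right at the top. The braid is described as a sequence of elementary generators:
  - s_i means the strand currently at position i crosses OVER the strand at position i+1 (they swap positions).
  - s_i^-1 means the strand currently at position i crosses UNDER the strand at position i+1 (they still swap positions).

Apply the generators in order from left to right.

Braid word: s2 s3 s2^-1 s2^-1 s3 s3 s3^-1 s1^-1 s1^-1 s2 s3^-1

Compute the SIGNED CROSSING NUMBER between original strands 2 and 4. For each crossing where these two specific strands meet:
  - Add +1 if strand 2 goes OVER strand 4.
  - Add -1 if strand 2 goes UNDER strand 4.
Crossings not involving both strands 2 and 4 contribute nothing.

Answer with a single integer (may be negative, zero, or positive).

Answer: 2

Derivation:
Gen 1: crossing 2x3. Both 2&4? no. Sum: 0
Gen 2: 2 over 4. Both 2&4? yes. Contrib: +1. Sum: 1
Gen 3: crossing 3x4. Both 2&4? no. Sum: 1
Gen 4: crossing 4x3. Both 2&4? no. Sum: 1
Gen 5: 4 over 2. Both 2&4? yes. Contrib: -1. Sum: 0
Gen 6: 2 over 4. Both 2&4? yes. Contrib: +1. Sum: 1
Gen 7: 4 under 2. Both 2&4? yes. Contrib: +1. Sum: 2
Gen 8: crossing 1x3. Both 2&4? no. Sum: 2
Gen 9: crossing 3x1. Both 2&4? no. Sum: 2
Gen 10: crossing 3x2. Both 2&4? no. Sum: 2
Gen 11: crossing 3x4. Both 2&4? no. Sum: 2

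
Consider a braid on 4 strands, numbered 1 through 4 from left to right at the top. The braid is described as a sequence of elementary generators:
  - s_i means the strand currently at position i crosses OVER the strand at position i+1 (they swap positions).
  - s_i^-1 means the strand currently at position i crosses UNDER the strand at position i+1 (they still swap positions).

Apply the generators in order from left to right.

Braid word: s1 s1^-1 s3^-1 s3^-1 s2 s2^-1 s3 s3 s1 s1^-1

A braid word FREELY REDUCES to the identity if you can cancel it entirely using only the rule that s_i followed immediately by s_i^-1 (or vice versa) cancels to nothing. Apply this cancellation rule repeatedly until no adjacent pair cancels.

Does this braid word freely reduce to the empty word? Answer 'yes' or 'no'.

Answer: yes

Derivation:
Gen 1 (s1): push. Stack: [s1]
Gen 2 (s1^-1): cancels prior s1. Stack: []
Gen 3 (s3^-1): push. Stack: [s3^-1]
Gen 4 (s3^-1): push. Stack: [s3^-1 s3^-1]
Gen 5 (s2): push. Stack: [s3^-1 s3^-1 s2]
Gen 6 (s2^-1): cancels prior s2. Stack: [s3^-1 s3^-1]
Gen 7 (s3): cancels prior s3^-1. Stack: [s3^-1]
Gen 8 (s3): cancels prior s3^-1. Stack: []
Gen 9 (s1): push. Stack: [s1]
Gen 10 (s1^-1): cancels prior s1. Stack: []
Reduced word: (empty)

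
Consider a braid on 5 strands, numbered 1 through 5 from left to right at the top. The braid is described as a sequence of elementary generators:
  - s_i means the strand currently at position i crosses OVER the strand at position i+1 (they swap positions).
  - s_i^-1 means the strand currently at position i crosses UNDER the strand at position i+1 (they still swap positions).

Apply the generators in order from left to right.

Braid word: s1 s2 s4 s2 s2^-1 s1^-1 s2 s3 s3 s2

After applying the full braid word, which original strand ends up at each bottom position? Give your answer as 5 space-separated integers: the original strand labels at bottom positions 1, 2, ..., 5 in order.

Answer: 3 2 1 5 4

Derivation:
Gen 1 (s1): strand 1 crosses over strand 2. Perm now: [2 1 3 4 5]
Gen 2 (s2): strand 1 crosses over strand 3. Perm now: [2 3 1 4 5]
Gen 3 (s4): strand 4 crosses over strand 5. Perm now: [2 3 1 5 4]
Gen 4 (s2): strand 3 crosses over strand 1. Perm now: [2 1 3 5 4]
Gen 5 (s2^-1): strand 1 crosses under strand 3. Perm now: [2 3 1 5 4]
Gen 6 (s1^-1): strand 2 crosses under strand 3. Perm now: [3 2 1 5 4]
Gen 7 (s2): strand 2 crosses over strand 1. Perm now: [3 1 2 5 4]
Gen 8 (s3): strand 2 crosses over strand 5. Perm now: [3 1 5 2 4]
Gen 9 (s3): strand 5 crosses over strand 2. Perm now: [3 1 2 5 4]
Gen 10 (s2): strand 1 crosses over strand 2. Perm now: [3 2 1 5 4]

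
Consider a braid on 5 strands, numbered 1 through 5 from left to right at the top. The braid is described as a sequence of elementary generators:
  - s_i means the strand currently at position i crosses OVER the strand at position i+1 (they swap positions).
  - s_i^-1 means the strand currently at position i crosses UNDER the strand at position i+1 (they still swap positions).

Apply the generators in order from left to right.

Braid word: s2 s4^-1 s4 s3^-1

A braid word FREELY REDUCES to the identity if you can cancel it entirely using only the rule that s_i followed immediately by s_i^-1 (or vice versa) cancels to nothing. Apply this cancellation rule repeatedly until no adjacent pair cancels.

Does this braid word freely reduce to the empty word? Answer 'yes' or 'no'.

Gen 1 (s2): push. Stack: [s2]
Gen 2 (s4^-1): push. Stack: [s2 s4^-1]
Gen 3 (s4): cancels prior s4^-1. Stack: [s2]
Gen 4 (s3^-1): push. Stack: [s2 s3^-1]
Reduced word: s2 s3^-1

Answer: no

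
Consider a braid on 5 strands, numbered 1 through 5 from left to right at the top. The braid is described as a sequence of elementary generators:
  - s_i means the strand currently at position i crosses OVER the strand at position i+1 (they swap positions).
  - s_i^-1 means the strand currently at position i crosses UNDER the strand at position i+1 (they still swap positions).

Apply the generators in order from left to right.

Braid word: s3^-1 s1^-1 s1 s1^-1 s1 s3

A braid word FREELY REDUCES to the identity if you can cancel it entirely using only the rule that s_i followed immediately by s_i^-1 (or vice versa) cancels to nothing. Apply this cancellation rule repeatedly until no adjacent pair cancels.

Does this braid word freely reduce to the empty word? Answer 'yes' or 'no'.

Answer: yes

Derivation:
Gen 1 (s3^-1): push. Stack: [s3^-1]
Gen 2 (s1^-1): push. Stack: [s3^-1 s1^-1]
Gen 3 (s1): cancels prior s1^-1. Stack: [s3^-1]
Gen 4 (s1^-1): push. Stack: [s3^-1 s1^-1]
Gen 5 (s1): cancels prior s1^-1. Stack: [s3^-1]
Gen 6 (s3): cancels prior s3^-1. Stack: []
Reduced word: (empty)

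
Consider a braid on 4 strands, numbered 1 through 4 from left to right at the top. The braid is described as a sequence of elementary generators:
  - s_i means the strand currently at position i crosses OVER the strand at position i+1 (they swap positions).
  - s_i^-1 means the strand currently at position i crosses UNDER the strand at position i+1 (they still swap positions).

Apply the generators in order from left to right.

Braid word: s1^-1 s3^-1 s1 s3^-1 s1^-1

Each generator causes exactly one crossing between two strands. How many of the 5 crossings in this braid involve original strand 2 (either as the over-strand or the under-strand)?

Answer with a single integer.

Answer: 3

Derivation:
Gen 1: crossing 1x2. Involves strand 2? yes. Count so far: 1
Gen 2: crossing 3x4. Involves strand 2? no. Count so far: 1
Gen 3: crossing 2x1. Involves strand 2? yes. Count so far: 2
Gen 4: crossing 4x3. Involves strand 2? no. Count so far: 2
Gen 5: crossing 1x2. Involves strand 2? yes. Count so far: 3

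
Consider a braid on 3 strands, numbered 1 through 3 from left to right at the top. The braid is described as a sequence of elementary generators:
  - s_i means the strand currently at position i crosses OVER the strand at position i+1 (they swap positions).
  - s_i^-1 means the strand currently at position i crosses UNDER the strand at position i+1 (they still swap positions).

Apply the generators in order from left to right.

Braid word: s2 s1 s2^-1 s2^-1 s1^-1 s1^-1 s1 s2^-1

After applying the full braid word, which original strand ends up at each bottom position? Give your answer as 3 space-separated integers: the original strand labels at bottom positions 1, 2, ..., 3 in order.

Gen 1 (s2): strand 2 crosses over strand 3. Perm now: [1 3 2]
Gen 2 (s1): strand 1 crosses over strand 3. Perm now: [3 1 2]
Gen 3 (s2^-1): strand 1 crosses under strand 2. Perm now: [3 2 1]
Gen 4 (s2^-1): strand 2 crosses under strand 1. Perm now: [3 1 2]
Gen 5 (s1^-1): strand 3 crosses under strand 1. Perm now: [1 3 2]
Gen 6 (s1^-1): strand 1 crosses under strand 3. Perm now: [3 1 2]
Gen 7 (s1): strand 3 crosses over strand 1. Perm now: [1 3 2]
Gen 8 (s2^-1): strand 3 crosses under strand 2. Perm now: [1 2 3]

Answer: 1 2 3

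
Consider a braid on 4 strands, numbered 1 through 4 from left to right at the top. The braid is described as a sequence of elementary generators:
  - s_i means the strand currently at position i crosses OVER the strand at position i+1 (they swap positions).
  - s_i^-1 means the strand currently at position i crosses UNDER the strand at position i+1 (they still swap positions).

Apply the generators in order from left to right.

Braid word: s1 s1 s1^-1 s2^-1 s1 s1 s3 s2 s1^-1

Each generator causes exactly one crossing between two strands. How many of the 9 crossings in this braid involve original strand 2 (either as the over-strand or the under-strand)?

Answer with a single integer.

Gen 1: crossing 1x2. Involves strand 2? yes. Count so far: 1
Gen 2: crossing 2x1. Involves strand 2? yes. Count so far: 2
Gen 3: crossing 1x2. Involves strand 2? yes. Count so far: 3
Gen 4: crossing 1x3. Involves strand 2? no. Count so far: 3
Gen 5: crossing 2x3. Involves strand 2? yes. Count so far: 4
Gen 6: crossing 3x2. Involves strand 2? yes. Count so far: 5
Gen 7: crossing 1x4. Involves strand 2? no. Count so far: 5
Gen 8: crossing 3x4. Involves strand 2? no. Count so far: 5
Gen 9: crossing 2x4. Involves strand 2? yes. Count so far: 6

Answer: 6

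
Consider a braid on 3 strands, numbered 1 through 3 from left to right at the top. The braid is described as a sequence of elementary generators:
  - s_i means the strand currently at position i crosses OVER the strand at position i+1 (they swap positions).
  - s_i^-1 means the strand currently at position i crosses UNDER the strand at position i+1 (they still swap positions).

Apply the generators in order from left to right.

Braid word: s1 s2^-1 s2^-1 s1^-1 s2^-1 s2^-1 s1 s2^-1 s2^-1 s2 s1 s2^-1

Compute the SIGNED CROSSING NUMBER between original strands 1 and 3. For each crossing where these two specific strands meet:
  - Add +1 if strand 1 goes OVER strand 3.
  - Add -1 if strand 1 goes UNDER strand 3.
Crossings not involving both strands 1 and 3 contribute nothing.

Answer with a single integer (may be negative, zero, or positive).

Answer: 1

Derivation:
Gen 1: crossing 1x2. Both 1&3? no. Sum: 0
Gen 2: 1 under 3. Both 1&3? yes. Contrib: -1. Sum: -1
Gen 3: 3 under 1. Both 1&3? yes. Contrib: +1. Sum: 0
Gen 4: crossing 2x1. Both 1&3? no. Sum: 0
Gen 5: crossing 2x3. Both 1&3? no. Sum: 0
Gen 6: crossing 3x2. Both 1&3? no. Sum: 0
Gen 7: crossing 1x2. Both 1&3? no. Sum: 0
Gen 8: 1 under 3. Both 1&3? yes. Contrib: -1. Sum: -1
Gen 9: 3 under 1. Both 1&3? yes. Contrib: +1. Sum: 0
Gen 10: 1 over 3. Both 1&3? yes. Contrib: +1. Sum: 1
Gen 11: crossing 2x3. Both 1&3? no. Sum: 1
Gen 12: crossing 2x1. Both 1&3? no. Sum: 1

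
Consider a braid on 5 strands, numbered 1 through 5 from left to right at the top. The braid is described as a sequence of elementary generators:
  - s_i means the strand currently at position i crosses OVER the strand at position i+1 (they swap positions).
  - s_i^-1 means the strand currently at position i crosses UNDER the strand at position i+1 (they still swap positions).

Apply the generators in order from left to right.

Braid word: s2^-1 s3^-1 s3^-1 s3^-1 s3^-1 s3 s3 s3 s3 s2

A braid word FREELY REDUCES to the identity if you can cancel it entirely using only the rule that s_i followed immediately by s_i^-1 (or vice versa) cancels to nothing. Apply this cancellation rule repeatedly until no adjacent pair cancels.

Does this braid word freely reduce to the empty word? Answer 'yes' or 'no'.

Answer: yes

Derivation:
Gen 1 (s2^-1): push. Stack: [s2^-1]
Gen 2 (s3^-1): push. Stack: [s2^-1 s3^-1]
Gen 3 (s3^-1): push. Stack: [s2^-1 s3^-1 s3^-1]
Gen 4 (s3^-1): push. Stack: [s2^-1 s3^-1 s3^-1 s3^-1]
Gen 5 (s3^-1): push. Stack: [s2^-1 s3^-1 s3^-1 s3^-1 s3^-1]
Gen 6 (s3): cancels prior s3^-1. Stack: [s2^-1 s3^-1 s3^-1 s3^-1]
Gen 7 (s3): cancels prior s3^-1. Stack: [s2^-1 s3^-1 s3^-1]
Gen 8 (s3): cancels prior s3^-1. Stack: [s2^-1 s3^-1]
Gen 9 (s3): cancels prior s3^-1. Stack: [s2^-1]
Gen 10 (s2): cancels prior s2^-1. Stack: []
Reduced word: (empty)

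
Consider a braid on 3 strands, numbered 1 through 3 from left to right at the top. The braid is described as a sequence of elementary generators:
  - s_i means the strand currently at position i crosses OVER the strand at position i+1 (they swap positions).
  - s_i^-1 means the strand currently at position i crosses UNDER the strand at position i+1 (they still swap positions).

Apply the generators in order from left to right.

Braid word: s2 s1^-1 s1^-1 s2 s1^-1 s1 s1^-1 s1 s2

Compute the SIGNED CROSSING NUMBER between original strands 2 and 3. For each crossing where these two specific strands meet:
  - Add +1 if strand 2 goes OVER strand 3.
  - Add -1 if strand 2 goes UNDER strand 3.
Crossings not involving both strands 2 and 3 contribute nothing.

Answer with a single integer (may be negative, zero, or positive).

Gen 1: 2 over 3. Both 2&3? yes. Contrib: +1. Sum: 1
Gen 2: crossing 1x3. Both 2&3? no. Sum: 1
Gen 3: crossing 3x1. Both 2&3? no. Sum: 1
Gen 4: 3 over 2. Both 2&3? yes. Contrib: -1. Sum: 0
Gen 5: crossing 1x2. Both 2&3? no. Sum: 0
Gen 6: crossing 2x1. Both 2&3? no. Sum: 0
Gen 7: crossing 1x2. Both 2&3? no. Sum: 0
Gen 8: crossing 2x1. Both 2&3? no. Sum: 0
Gen 9: 2 over 3. Both 2&3? yes. Contrib: +1. Sum: 1

Answer: 1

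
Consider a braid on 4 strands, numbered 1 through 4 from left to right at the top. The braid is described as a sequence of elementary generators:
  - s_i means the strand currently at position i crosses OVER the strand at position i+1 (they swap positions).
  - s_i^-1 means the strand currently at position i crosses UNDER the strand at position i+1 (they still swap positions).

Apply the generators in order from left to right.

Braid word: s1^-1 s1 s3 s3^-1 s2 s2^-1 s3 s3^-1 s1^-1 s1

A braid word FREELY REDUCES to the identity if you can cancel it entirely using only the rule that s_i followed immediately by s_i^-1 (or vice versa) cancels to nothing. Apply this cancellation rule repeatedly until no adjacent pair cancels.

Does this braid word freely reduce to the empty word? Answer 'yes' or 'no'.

Answer: yes

Derivation:
Gen 1 (s1^-1): push. Stack: [s1^-1]
Gen 2 (s1): cancels prior s1^-1. Stack: []
Gen 3 (s3): push. Stack: [s3]
Gen 4 (s3^-1): cancels prior s3. Stack: []
Gen 5 (s2): push. Stack: [s2]
Gen 6 (s2^-1): cancels prior s2. Stack: []
Gen 7 (s3): push. Stack: [s3]
Gen 8 (s3^-1): cancels prior s3. Stack: []
Gen 9 (s1^-1): push. Stack: [s1^-1]
Gen 10 (s1): cancels prior s1^-1. Stack: []
Reduced word: (empty)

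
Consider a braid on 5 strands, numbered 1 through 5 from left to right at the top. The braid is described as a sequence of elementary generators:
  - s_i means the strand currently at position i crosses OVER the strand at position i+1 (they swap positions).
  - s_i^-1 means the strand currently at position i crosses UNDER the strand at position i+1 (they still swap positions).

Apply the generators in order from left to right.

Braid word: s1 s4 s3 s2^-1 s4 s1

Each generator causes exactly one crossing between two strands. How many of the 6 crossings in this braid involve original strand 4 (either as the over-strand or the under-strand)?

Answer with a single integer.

Answer: 2

Derivation:
Gen 1: crossing 1x2. Involves strand 4? no. Count so far: 0
Gen 2: crossing 4x5. Involves strand 4? yes. Count so far: 1
Gen 3: crossing 3x5. Involves strand 4? no. Count so far: 1
Gen 4: crossing 1x5. Involves strand 4? no. Count so far: 1
Gen 5: crossing 3x4. Involves strand 4? yes. Count so far: 2
Gen 6: crossing 2x5. Involves strand 4? no. Count so far: 2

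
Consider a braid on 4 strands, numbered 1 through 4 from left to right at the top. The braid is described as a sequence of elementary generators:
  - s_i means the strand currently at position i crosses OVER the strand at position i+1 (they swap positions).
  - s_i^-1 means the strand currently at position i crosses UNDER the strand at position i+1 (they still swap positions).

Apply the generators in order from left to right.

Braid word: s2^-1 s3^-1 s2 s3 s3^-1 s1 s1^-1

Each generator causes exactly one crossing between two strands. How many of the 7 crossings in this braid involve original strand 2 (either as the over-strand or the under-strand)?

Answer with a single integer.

Answer: 4

Derivation:
Gen 1: crossing 2x3. Involves strand 2? yes. Count so far: 1
Gen 2: crossing 2x4. Involves strand 2? yes. Count so far: 2
Gen 3: crossing 3x4. Involves strand 2? no. Count so far: 2
Gen 4: crossing 3x2. Involves strand 2? yes. Count so far: 3
Gen 5: crossing 2x3. Involves strand 2? yes. Count so far: 4
Gen 6: crossing 1x4. Involves strand 2? no. Count so far: 4
Gen 7: crossing 4x1. Involves strand 2? no. Count so far: 4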